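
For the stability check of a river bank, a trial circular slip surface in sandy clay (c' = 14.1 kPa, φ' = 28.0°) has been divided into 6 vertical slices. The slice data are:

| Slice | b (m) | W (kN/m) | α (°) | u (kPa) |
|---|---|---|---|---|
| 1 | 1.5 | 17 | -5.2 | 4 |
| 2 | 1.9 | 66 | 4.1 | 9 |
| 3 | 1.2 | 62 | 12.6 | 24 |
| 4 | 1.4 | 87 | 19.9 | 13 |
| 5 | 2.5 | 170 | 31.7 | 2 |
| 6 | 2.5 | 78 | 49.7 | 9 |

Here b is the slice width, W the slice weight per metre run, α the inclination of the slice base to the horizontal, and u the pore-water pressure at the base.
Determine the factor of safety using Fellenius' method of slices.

FS = 1.77

Ordinary method of slices: FS = Σ[c'·Δl_i + (W_i cosα_i − u_i·Δl_i)·tanφ'] / Σ W_i sinα_i, with Δl_i = b_i / cosα_i.
Slice 1: Δl = 1.5/cos(-5.2°) = 1.506 m; N'_1 = 17·cos(-5.2°) − 4·1.506 = 10.9; c'Δl = 21.24; W sinα = -1.5
Slice 2: Δl = 1.9/cos4.1° = 1.905 m; N'_2 = 66·cos4.1° − 9·1.905 = 48.7; c'Δl = 26.86; W sinα = 4.7
Slice 3: Δl = 1.2/cos12.6° = 1.230 m; N'_3 = 62·cos12.6° − 24·1.230 = 31.0; c'Δl = 17.34; W sinα = 13.5
Slice 4: Δl = 1.4/cos19.9° = 1.489 m; N'_4 = 87·cos19.9° − 13·1.489 = 62.4; c'Δl = 20.99; W sinα = 29.6
Slice 5: Δl = 2.5/cos31.7° = 2.938 m; N'_5 = 170·cos31.7° − 2·2.938 = 138.8; c'Δl = 41.43; W sinα = 89.3
Slice 6: Δl = 2.5/cos49.7° = 3.865 m; N'_6 = 78·cos49.7° − 9·3.865 = 15.7; c'Δl = 54.50; W sinα = 59.5
Σc'Δl = 182.4 kN/m; ΣN' = 307.5 kN/m; ΣW sinα = 195.1 kN/m
Resisting = 182.4 + 307.5·tan28.0° = 182.4 + 163.5 = 345.8 kN/m
FS = 345.8 / 195.1 = 1.772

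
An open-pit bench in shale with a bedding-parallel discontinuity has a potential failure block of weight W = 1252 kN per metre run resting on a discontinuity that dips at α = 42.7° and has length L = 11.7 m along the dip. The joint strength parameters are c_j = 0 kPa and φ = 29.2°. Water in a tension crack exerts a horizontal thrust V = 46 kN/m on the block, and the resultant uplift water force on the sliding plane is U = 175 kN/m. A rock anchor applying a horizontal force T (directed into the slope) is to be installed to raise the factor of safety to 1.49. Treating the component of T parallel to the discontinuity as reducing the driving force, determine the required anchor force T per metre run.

T = 622 kN/m

Resolving forces along and normal to the sliding plane, with the horizontal anchor force T adding T·sinα to the effective normal force and T·cosα acting up the plane against the driving force:
FS = [c_jL + (W cosα − U − V sinα + T sinα) tanφ] / [W sinα + V cosα − T cosα]
Without the anchor: N' = 713.9 kN/m, driving T_d = 882.9 kN/m, resisting R = 0·11.7 + 713.9·tan29.2° = 399.0 kN/m, FS = 0.45.
Setting FS = 1.49 and solving for T:
1.49·(882.9 − T cos42.7°) = 399.0 + T sin42.7°·tan29.2°
T·(sin42.7°·tan29.2° + 1.49·cos42.7°) = 1.49·882.9 − 399.0
T·(0.6782·0.5589 + 1.49·0.7349) = 1315.5 − 399.0 = 916.5
T·1.4740 = 916.5
T = 621.7 kN/m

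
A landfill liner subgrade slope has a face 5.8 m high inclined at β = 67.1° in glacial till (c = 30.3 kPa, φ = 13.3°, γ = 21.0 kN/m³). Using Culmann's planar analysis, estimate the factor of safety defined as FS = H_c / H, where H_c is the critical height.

FS = 2.18

H_c = (4c/γ) · sinβ cosφ / [1 − cos(β − φ)]
    = (4·30.3/21.0) · sin67.1°·cos13.3° / [1 − cos53.8°]
    = 5.771 · 0.8965 / 0.4094 = 12.64 m
FS = H_c / H = 12.64 / 5.8 = 2.179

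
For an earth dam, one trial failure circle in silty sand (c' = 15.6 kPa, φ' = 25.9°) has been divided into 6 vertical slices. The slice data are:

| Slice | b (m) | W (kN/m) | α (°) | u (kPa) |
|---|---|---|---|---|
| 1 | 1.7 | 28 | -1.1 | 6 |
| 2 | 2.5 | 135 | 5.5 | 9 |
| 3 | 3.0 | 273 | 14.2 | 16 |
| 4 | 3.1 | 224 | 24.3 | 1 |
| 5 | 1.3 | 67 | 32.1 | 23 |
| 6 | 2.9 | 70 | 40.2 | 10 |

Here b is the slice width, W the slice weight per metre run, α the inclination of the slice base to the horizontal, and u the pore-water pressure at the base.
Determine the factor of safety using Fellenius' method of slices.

Ordinary method of slices: FS = Σ[c'·Δl_i + (W_i cosα_i − u_i·Δl_i)·tanφ'] / Σ W_i sinα_i, with Δl_i = b_i / cosα_i.
Slice 1: Δl = 1.7/cos(-1.1°) = 1.700 m; N'_1 = 28·cos(-1.1°) − 6·1.700 = 17.8; c'Δl = 26.52; W sinα = -0.5
Slice 2: Δl = 2.5/cos5.5° = 2.512 m; N'_2 = 135·cos5.5° − 9·2.512 = 111.8; c'Δl = 39.18; W sinα = 12.9
Slice 3: Δl = 3.0/cos14.2° = 3.095 m; N'_3 = 273·cos14.2° − 16·3.095 = 215.1; c'Δl = 48.28; W sinα = 67.0
Slice 4: Δl = 3.1/cos24.3° = 3.401 m; N'_4 = 224·cos24.3° − 1·3.401 = 200.8; c'Δl = 53.06; W sinα = 92.2
Slice 5: Δl = 1.3/cos32.1° = 1.535 m; N'_5 = 67·cos32.1° − 23·1.535 = 21.5; c'Δl = 23.94; W sinα = 35.6
Slice 6: Δl = 2.9/cos40.2° = 3.797 m; N'_6 = 70·cos40.2° − 10·3.797 = 15.5; c'Δl = 59.23; W sinα = 45.2
Σc'Δl = 250.2 kN/m; ΣN' = 582.4 kN/m; ΣW sinα = 252.3 kN/m
Resisting = 250.2 + 582.4·tan25.9° = 250.2 + 282.8 = 533.0 kN/m
FS = 533.0 / 252.3 = 2.112

FS = 2.11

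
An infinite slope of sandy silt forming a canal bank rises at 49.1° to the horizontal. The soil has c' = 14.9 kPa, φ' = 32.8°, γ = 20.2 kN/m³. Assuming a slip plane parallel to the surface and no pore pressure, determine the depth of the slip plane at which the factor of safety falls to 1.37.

Setting FS = 1.37 in FS = [c' + γz cos²β tanφ'] / [γz sinβ cosβ] and solving for z:
z = c' / [γ cosβ (FS·sinβ − cosβ·tanφ')]
  = 14.9 / [20.2·cos49.1°·(1.37·sin49.1° − cos49.1°·tan32.8°)]
  = 14.9 / [20.2·0.6547·(1.37·0.7559 − 0.6547·0.6445)]
  = 14.9 / 8.1149 = 1.836 m

z = 1.84 m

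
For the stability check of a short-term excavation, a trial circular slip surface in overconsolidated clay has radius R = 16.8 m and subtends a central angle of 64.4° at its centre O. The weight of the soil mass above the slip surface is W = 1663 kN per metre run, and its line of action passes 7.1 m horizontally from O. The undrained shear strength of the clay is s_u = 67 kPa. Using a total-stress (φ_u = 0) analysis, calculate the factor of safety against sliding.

FS = 1.80

Taking moments about the centre O, the resisting moment is provided by the undrained shear strength acting along the arc:
Arc length L_a = R·θ = 16.8·(64.4°·π/180) = 16.8·1.1240 = 18.88 m
M_R = s_u·L_a·R = 67·18.88·16.8 = 21254.8 kN·m/m
M_D = W·d = 1663·7.1 = 11807.3 kN·m/m
FS = M_R / M_D = 21254.8 / 11807.3 = 1.800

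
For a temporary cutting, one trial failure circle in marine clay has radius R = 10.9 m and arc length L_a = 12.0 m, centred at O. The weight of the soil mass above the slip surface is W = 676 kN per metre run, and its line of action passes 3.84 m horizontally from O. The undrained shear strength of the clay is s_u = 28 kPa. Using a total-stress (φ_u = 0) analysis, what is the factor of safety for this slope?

FS = 1.41

Taking moments about the centre O, the resisting moment is provided by the undrained shear strength acting along the arc:
M_R = s_u·L_a·R = 28·12.00·10.9 = 3662.4 kN·m/m
M_D = W·d = 676·3.84 = 2595.8 kN·m/m
FS = M_R / M_D = 3662.4 / 2595.8 = 1.411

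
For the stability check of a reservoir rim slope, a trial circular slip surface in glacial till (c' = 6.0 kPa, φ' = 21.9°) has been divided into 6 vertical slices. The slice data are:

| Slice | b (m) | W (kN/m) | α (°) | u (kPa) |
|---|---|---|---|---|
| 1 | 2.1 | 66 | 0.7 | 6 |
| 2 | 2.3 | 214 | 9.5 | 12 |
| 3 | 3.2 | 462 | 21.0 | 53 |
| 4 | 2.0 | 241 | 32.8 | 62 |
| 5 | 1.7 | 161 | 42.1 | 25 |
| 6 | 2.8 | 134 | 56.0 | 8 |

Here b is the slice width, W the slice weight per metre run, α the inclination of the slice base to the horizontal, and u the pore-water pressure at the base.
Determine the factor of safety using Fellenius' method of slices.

Ordinary method of slices: FS = Σ[c'·Δl_i + (W_i cosα_i − u_i·Δl_i)·tanφ'] / Σ W_i sinα_i, with Δl_i = b_i / cosα_i.
Slice 1: Δl = 2.1/cos0.7° = 2.100 m; N'_1 = 66·cos0.7° − 6·2.100 = 53.4; c'Δl = 12.60; W sinα = 0.8
Slice 2: Δl = 2.3/cos9.5° = 2.332 m; N'_2 = 214·cos9.5° − 12·2.332 = 183.1; c'Δl = 13.99; W sinα = 35.3
Slice 3: Δl = 3.2/cos21.0° = 3.428 m; N'_3 = 462·cos21.0° − 53·3.428 = 249.6; c'Δl = 20.57; W sinα = 165.6
Slice 4: Δl = 2.0/cos32.8° = 2.379 m; N'_4 = 241·cos32.8° − 62·2.379 = 55.1; c'Δl = 14.28; W sinα = 130.6
Slice 5: Δl = 1.7/cos42.1° = 2.291 m; N'_5 = 161·cos42.1° − 25·2.291 = 62.2; c'Δl = 13.75; W sinα = 107.9
Slice 6: Δl = 2.8/cos56.0° = 5.007 m; N'_6 = 134·cos56.0° − 8·5.007 = 34.9; c'Δl = 30.04; W sinα = 111.1
Σc'Δl = 105.2 kN/m; ΣN' = 638.2 kN/m; ΣW sinα = 551.3 kN/m
Resisting = 105.2 + 638.2·tan21.9° = 105.2 + 256.6 = 361.8 kN/m
FS = 361.8 / 551.3 = 0.656

FS = 0.66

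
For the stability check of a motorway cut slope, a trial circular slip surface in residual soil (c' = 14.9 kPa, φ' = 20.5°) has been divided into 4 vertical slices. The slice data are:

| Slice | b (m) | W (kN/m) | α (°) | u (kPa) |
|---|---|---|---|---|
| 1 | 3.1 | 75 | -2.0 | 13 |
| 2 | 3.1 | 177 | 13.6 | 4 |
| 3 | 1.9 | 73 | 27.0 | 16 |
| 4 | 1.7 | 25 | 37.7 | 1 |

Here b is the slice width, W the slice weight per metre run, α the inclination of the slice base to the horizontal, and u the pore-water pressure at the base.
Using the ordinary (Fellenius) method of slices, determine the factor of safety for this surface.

FS = 2.84

Ordinary method of slices: FS = Σ[c'·Δl_i + (W_i cosα_i − u_i·Δl_i)·tanφ'] / Σ W_i sinα_i, with Δl_i = b_i / cosα_i.
Slice 1: Δl = 3.1/cos(-2.0°) = 3.102 m; N'_1 = 75·cos(-2.0°) − 13·3.102 = 34.6; c'Δl = 46.22; W sinα = -2.6
Slice 2: Δl = 3.1/cos13.6° = 3.189 m; N'_2 = 177·cos13.6° − 4·3.189 = 159.3; c'Δl = 47.52; W sinα = 41.6
Slice 3: Δl = 1.9/cos27.0° = 2.132 m; N'_3 = 73·cos27.0° − 16·2.132 = 30.9; c'Δl = 31.77; W sinα = 33.1
Slice 4: Δl = 1.7/cos37.7° = 2.149 m; N'_4 = 25·cos37.7° − 1·2.149 = 17.6; c'Δl = 32.01; W sinα = 15.3
Σc'Δl = 157.5 kN/m; ΣN' = 242.5 kN/m; ΣW sinα = 87.4 kN/m
Resisting = 157.5 + 242.5·tan20.5° = 157.5 + 90.7 = 248.2 kN/m
FS = 248.2 / 87.4 = 2.839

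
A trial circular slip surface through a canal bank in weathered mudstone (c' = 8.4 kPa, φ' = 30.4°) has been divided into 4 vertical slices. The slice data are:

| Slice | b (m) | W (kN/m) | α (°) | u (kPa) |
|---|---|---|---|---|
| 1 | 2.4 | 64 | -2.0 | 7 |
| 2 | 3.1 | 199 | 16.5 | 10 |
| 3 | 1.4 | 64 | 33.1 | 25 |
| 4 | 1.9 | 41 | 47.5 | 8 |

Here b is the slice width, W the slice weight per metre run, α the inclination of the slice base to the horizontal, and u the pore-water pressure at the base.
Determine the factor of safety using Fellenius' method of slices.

Ordinary method of slices: FS = Σ[c'·Δl_i + (W_i cosα_i − u_i·Δl_i)·tanφ'] / Σ W_i sinα_i, with Δl_i = b_i / cosα_i.
Slice 1: Δl = 2.4/cos(-2.0°) = 2.401 m; N'_1 = 64·cos(-2.0°) − 7·2.401 = 47.2; c'Δl = 20.17; W sinα = -2.2
Slice 2: Δl = 3.1/cos16.5° = 3.233 m; N'_2 = 199·cos16.5° − 10·3.233 = 158.5; c'Δl = 27.16; W sinα = 56.5
Slice 3: Δl = 1.4/cos33.1° = 1.671 m; N'_3 = 64·cos33.1° − 25·1.671 = 11.8; c'Δl = 14.04; W sinα = 35.0
Slice 4: Δl = 1.9/cos47.5° = 2.812 m; N'_4 = 41·cos47.5° − 8·2.812 = 5.2; c'Δl = 23.62; W sinα = 30.2
Σc'Δl = 85.0 kN/m; ΣN' = 222.7 kN/m; ΣW sinα = 119.5 kN/m
Resisting = 85.0 + 222.7·tan30.4° = 85.0 + 130.6 = 215.6 kN/m
FS = 215.6 / 119.5 = 1.805

FS = 1.80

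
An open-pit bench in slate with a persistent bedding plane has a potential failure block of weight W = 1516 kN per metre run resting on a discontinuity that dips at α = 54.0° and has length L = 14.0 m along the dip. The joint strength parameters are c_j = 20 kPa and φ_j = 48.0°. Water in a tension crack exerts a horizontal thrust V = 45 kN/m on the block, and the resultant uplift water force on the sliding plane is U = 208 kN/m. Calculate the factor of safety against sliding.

FS = 0.80

Resolving the block weight along and normal to the plane and applying the Mohr–Coulomb strength on the joint:
N' = W cosα − U − V sinα = 1516·cos54.0° − 208 − 45·sin54.0° = 646.7 kN/m
Driving force T = W sinα + V cosα = 1516·sin54.0° + 45·cos54.0° = 1252.9 kN/m
Resisting force R = c_j·L + N'·tanφ_j = 20·14.0 + 646.7·tan48.0° = 280.0 + 718.2 = 998.2 kN/m
FS = R / T = 998.2 / 1252.9 = 0.797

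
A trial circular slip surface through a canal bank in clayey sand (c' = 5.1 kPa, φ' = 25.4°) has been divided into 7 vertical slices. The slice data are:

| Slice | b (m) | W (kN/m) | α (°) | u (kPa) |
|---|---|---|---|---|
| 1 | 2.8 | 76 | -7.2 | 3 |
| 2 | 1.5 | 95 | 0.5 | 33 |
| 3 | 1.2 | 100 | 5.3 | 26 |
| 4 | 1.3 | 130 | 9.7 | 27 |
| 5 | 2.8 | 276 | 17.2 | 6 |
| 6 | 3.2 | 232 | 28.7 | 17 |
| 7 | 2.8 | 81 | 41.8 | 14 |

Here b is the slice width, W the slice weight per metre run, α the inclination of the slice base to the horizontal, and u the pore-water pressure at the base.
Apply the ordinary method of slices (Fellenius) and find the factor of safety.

Ordinary method of slices: FS = Σ[c'·Δl_i + (W_i cosα_i − u_i·Δl_i)·tanφ'] / Σ W_i sinα_i, with Δl_i = b_i / cosα_i.
Slice 1: Δl = 2.8/cos(-7.2°) = 2.822 m; N'_1 = 76·cos(-7.2°) − 3·2.822 = 66.9; c'Δl = 14.39; W sinα = -9.5
Slice 2: Δl = 1.5/cos0.5° = 1.500 m; N'_2 = 95·cos0.5° − 33·1.500 = 45.5; c'Δl = 7.65; W sinα = 0.8
Slice 3: Δl = 1.2/cos5.3° = 1.205 m; N'_3 = 100·cos5.3° − 26·1.205 = 68.2; c'Δl = 6.15; W sinα = 9.2
Slice 4: Δl = 1.3/cos9.7° = 1.319 m; N'_4 = 130·cos9.7° − 27·1.319 = 92.5; c'Δl = 6.73; W sinα = 21.9
Slice 5: Δl = 2.8/cos17.2° = 2.931 m; N'_5 = 276·cos17.2° − 6·2.931 = 246.1; c'Δl = 14.95; W sinα = 81.6
Slice 6: Δl = 3.2/cos28.7° = 3.648 m; N'_6 = 232·cos28.7° − 17·3.648 = 141.5; c'Δl = 18.61; W sinα = 111.4
Slice 7: Δl = 2.8/cos41.8° = 3.756 m; N'_7 = 81·cos41.8° − 14·3.756 = 7.8; c'Δl = 19.16; W sinα = 54.0
Σc'Δl = 87.6 kN/m; ΣN' = 668.5 kN/m; ΣW sinα = 269.5 kN/m
Resisting = 87.6 + 668.5·tan25.4° = 87.6 + 317.4 = 405.1 kN/m
FS = 405.1 / 269.5 = 1.503

FS = 1.50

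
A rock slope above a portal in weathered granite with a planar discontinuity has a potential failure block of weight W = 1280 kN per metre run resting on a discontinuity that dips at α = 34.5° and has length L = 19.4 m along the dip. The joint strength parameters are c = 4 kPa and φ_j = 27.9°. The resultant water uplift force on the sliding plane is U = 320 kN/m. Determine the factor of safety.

FS = 0.64

Resolving the block weight along and normal to the plane and applying the Mohr–Coulomb strength on the joint:
N' = W cosα − U = 1280·cos34.5° − 320 = 734.9 kN/m
Driving force T = W sinα = 1280·sin34.5° = 725.0 kN/m
Resisting force R = c·L + N'·tanφ_j = 4·19.4 + 734.9·tan27.9° = 77.6 + 389.1 = 466.7 kN/m
FS = R / T = 466.7 / 725.0 = 0.644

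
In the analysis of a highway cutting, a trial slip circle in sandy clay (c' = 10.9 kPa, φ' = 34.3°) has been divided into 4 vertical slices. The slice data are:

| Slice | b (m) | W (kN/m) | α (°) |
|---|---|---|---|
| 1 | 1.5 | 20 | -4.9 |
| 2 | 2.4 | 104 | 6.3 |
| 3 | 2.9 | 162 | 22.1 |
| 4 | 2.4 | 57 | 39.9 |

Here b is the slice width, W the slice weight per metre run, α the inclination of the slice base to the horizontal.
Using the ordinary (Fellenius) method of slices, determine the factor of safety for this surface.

Ordinary method of slices: FS = Σ[c'·Δl_i + (W_i cosα_i)·tanφ'] / Σ W_i sinα_i, with Δl_i = b_i / cosα_i.
Slice 1: Δl = 1.5/cos(-4.9°) = 1.506 m; N'_1 = 20·cos(-4.9°) = 19.9; c'Δl = 16.41; W sinα = -1.7
Slice 2: Δl = 2.4/cos6.3° = 2.415 m; N'_2 = 104·cos6.3° = 103.4; c'Δl = 26.32; W sinα = 11.4
Slice 3: Δl = 2.9/cos22.1° = 3.130 m; N'_3 = 162·cos22.1° = 150.1; c'Δl = 34.12; W sinα = 60.9
Slice 4: Δl = 2.4/cos39.9° = 3.128 m; N'_4 = 57·cos39.9° = 43.7; c'Δl = 34.10; W sinα = 36.6
Σc'Δl = 110.9 kN/m; ΣN' = 317.1 kN/m; ΣW sinα = 107.2 kN/m
Resisting = 110.9 + 317.1·tan34.3° = 110.9 + 216.3 = 327.3 kN/m
FS = 327.3 / 107.2 = 3.052

FS = 3.05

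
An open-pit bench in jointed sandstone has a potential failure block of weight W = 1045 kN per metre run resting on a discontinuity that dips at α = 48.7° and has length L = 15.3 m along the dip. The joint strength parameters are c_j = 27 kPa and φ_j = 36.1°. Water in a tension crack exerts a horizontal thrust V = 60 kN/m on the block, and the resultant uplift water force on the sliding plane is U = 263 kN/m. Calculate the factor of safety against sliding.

FS = 0.84

Resolving the block weight along and normal to the plane and applying the Mohr–Coulomb strength on the joint:
N' = W cosα − U − V sinα = 1045·cos48.7° − 263 − 60·sin48.7° = 381.6 kN/m
Driving force T = W sinα + V cosα = 1045·sin48.7° + 60·cos48.7° = 824.7 kN/m
Resisting force R = c_j·L + N'·tanφ_j = 27·15.3 + 381.6·tan36.1° = 413.1 + 278.3 = 691.4 kN/m
FS = R / T = 691.4 / 824.7 = 0.838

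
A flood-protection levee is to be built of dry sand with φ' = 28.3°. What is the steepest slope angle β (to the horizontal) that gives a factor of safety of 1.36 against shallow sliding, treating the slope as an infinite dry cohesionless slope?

For an infinite dry cohesionless slope FS = tanφ'/tanβ, so tanβ = tanφ' / FS.
tanβ = tan28.3° / 1.36 = 0.5384 / 1.36 = 0.3959
β = arctan(0.3959) = 21.60°

β = 21.6°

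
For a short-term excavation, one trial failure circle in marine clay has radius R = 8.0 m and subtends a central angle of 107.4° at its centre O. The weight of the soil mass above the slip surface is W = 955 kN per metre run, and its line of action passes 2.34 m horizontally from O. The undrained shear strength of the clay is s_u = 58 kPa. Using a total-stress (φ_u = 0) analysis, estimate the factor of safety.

Taking moments about the centre O, the resisting moment is provided by the undrained shear strength acting along the arc:
Arc length L_a = R·θ = 8.0·(107.4°·π/180) = 8.0·1.8745 = 15.00 m
M_R = s_u·L_a·R = 58·15.00·8.0 = 6958.1 kN·m/m
M_D = W·d = 955·2.34 = 2234.7 kN·m/m
FS = M_R / M_D = 6958.1 / 2234.7 = 3.114

FS = 3.11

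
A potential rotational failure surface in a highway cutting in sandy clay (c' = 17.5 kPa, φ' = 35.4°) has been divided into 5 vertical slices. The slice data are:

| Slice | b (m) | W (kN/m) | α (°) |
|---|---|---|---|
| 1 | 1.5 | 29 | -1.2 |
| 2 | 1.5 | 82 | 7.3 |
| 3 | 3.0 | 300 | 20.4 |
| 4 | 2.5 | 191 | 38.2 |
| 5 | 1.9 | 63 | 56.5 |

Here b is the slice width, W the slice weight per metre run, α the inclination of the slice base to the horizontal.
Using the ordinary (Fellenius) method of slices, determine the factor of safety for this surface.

FS = 2.23

Ordinary method of slices: FS = Σ[c'·Δl_i + (W_i cosα_i)·tanφ'] / Σ W_i sinα_i, with Δl_i = b_i / cosα_i.
Slice 1: Δl = 1.5/cos(-1.2°) = 1.500 m; N'_1 = 29·cos(-1.2°) = 29.0; c'Δl = 26.26; W sinα = -0.6
Slice 2: Δl = 1.5/cos7.3° = 1.512 m; N'_2 = 82·cos7.3° = 81.3; c'Δl = 26.46; W sinα = 10.4
Slice 3: Δl = 3.0/cos20.4° = 3.201 m; N'_3 = 300·cos20.4° = 281.2; c'Δl = 56.01; W sinα = 104.6
Slice 4: Δl = 2.5/cos38.2° = 3.181 m; N'_4 = 191·cos38.2° = 150.1; c'Δl = 55.67; W sinα = 118.1
Slice 5: Δl = 1.9/cos56.5° = 3.442 m; N'_5 = 63·cos56.5° = 34.8; c'Δl = 60.24; W sinα = 52.5
Σc'Δl = 224.6 kN/m; ΣN' = 576.4 kN/m; ΣW sinα = 285.0 kN/m
Resisting = 224.6 + 576.4·tan35.4° = 224.6 + 409.6 = 634.3 kN/m
FS = 634.3 / 285.0 = 2.225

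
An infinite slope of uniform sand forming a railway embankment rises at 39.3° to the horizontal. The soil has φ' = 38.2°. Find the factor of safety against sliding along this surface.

FS = 0.96

For a dry cohesionless infinite slope the factor of safety is FS = tanφ' / tanβ.
FS = tan38.2° / tan39.3° = 0.7869 / 0.8185 = 0.961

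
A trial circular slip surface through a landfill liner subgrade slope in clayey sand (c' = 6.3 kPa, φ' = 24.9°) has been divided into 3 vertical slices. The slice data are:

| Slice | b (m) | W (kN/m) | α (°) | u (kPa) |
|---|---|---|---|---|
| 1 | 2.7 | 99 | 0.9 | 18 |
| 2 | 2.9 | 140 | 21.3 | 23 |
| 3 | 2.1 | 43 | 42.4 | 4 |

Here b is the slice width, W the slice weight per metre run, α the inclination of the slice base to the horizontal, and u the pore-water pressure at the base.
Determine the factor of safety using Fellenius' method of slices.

FS = 1.41

Ordinary method of slices: FS = Σ[c'·Δl_i + (W_i cosα_i − u_i·Δl_i)·tanφ'] / Σ W_i sinα_i, with Δl_i = b_i / cosα_i.
Slice 1: Δl = 2.7/cos0.9° = 2.700 m; N'_1 = 99·cos0.9° − 18·2.700 = 50.4; c'Δl = 17.01; W sinα = 1.6
Slice 2: Δl = 2.9/cos21.3° = 3.113 m; N'_2 = 140·cos21.3° − 23·3.113 = 58.8; c'Δl = 19.61; W sinα = 50.9
Slice 3: Δl = 2.1/cos42.4° = 2.844 m; N'_3 = 43·cos42.4° − 4·2.844 = 20.4; c'Δl = 17.92; W sinα = 29.0
Σc'Δl = 54.5 kN/m; ΣN' = 129.6 kN/m; ΣW sinα = 81.4 kN/m
Resisting = 54.5 + 129.6·tan24.9° = 54.5 + 60.2 = 114.7 kN/m
FS = 114.7 / 81.4 = 1.409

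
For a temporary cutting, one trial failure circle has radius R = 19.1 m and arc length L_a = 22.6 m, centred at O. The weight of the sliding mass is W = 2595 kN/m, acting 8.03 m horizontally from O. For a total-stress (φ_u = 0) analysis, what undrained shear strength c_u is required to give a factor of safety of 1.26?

FS = c_u·L_a·R / (W·d), so c_u = FS·W·d / (L_a·R).
c_u = 1.26·2595·8.03 / (22.60·19.1) = 26255.7 / 431.66 = 60.82 kPa

c_u = 60.8 kPa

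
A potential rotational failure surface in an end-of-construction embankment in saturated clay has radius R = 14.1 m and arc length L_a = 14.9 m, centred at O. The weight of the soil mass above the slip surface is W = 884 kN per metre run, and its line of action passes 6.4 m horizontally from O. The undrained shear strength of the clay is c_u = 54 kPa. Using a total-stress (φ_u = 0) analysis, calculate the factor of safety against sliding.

FS = 2.01

Taking moments about the centre O, the resisting moment is provided by the undrained shear strength acting along the arc:
M_R = c_u·L_a·R = 54·14.90·14.1 = 11344.9 kN·m/m
M_D = W·d = 884·6.4 = 5657.6 kN·m/m
FS = M_R / M_D = 11344.9 / 5657.6 = 2.005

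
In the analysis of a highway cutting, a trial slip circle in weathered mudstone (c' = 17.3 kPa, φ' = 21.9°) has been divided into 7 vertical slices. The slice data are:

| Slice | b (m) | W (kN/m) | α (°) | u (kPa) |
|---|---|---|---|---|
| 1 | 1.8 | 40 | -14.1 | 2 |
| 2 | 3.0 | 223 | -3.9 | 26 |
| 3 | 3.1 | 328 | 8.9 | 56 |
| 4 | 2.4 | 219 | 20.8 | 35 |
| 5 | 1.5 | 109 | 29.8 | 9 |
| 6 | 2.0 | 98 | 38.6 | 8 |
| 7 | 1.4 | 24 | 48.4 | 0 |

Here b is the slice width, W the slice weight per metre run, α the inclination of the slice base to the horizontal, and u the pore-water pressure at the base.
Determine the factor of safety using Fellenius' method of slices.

Ordinary method of slices: FS = Σ[c'·Δl_i + (W_i cosα_i − u_i·Δl_i)·tanφ'] / Σ W_i sinα_i, with Δl_i = b_i / cosα_i.
Slice 1: Δl = 1.8/cos(-14.1°) = 1.856 m; N'_1 = 40·cos(-14.1°) − 2·1.856 = 35.1; c'Δl = 32.11; W sinα = -9.7
Slice 2: Δl = 3.0/cos(-3.9°) = 3.007 m; N'_2 = 223·cos(-3.9°) − 26·3.007 = 144.3; c'Δl = 52.02; W sinα = -15.2
Slice 3: Δl = 3.1/cos8.9° = 3.138 m; N'_3 = 328·cos8.9° − 56·3.138 = 148.3; c'Δl = 54.28; W sinα = 50.7
Slice 4: Δl = 2.4/cos20.8° = 2.567 m; N'_4 = 219·cos20.8° − 35·2.567 = 114.9; c'Δl = 44.41; W sinα = 77.8
Slice 5: Δl = 1.5/cos29.8° = 1.729 m; N'_5 = 109·cos29.8° − 9·1.729 = 79.0; c'Δl = 29.90; W sinα = 54.2
Slice 6: Δl = 2.0/cos38.6° = 2.559 m; N'_6 = 98·cos38.6° − 8·2.559 = 56.1; c'Δl = 44.27; W sinα = 61.1
Slice 7: Δl = 1.4/cos48.4° = 2.109 m; N'_7 = 24·cos48.4° − 0·2.109 = 15.9; c'Δl = 36.48; W sinα = 17.9
Σc'Δl = 293.5 kN/m; ΣN' = 593.7 kN/m; ΣW sinα = 236.9 kN/m
Resisting = 293.5 + 593.7·tan21.9° = 293.5 + 238.7 = 532.1 kN/m
FS = 532.1 / 236.9 = 2.247

FS = 2.25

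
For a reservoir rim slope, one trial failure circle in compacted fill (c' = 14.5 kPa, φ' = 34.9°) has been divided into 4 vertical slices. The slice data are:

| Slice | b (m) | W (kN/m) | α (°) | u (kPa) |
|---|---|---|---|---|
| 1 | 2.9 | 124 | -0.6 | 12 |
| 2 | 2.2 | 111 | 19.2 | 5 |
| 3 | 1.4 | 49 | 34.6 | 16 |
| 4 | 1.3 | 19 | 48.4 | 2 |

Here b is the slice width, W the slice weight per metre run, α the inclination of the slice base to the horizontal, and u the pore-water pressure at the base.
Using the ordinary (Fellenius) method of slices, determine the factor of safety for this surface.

FS = 3.51

Ordinary method of slices: FS = Σ[c'·Δl_i + (W_i cosα_i − u_i·Δl_i)·tanφ'] / Σ W_i sinα_i, with Δl_i = b_i / cosα_i.
Slice 1: Δl = 2.9/cos(-0.6°) = 2.900 m; N'_1 = 124·cos(-0.6°) − 12·2.900 = 89.2; c'Δl = 42.05; W sinα = -1.3
Slice 2: Δl = 2.2/cos19.2° = 2.330 m; N'_2 = 111·cos19.2° − 5·2.330 = 93.2; c'Δl = 33.78; W sinα = 36.5
Slice 3: Δl = 1.4/cos34.6° = 1.701 m; N'_3 = 49·cos34.6° − 16·1.701 = 13.1; c'Δl = 24.66; W sinα = 27.8
Slice 4: Δl = 1.3/cos48.4° = 1.958 m; N'_4 = 19·cos48.4° − 2·1.958 = 8.7; c'Δl = 28.39; W sinα = 14.2
Σc'Δl = 128.9 kN/m; ΣN' = 204.2 kN/m; ΣW sinα = 77.2 kN/m
Resisting = 128.9 + 204.2·tan34.9° = 128.9 + 142.4 = 271.3 kN/m
FS = 271.3 / 77.2 = 3.513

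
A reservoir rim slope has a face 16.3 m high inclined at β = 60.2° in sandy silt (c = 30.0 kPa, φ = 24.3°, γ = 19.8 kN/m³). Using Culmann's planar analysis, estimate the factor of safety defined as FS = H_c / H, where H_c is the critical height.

H_c = (4c/γ) · sinβ cosφ / [1 − cos(β − φ)]
    = (4·30.0/19.8) · sin60.2°·cos24.3° / [1 − cos35.9°]
    = 6.061 · 0.7909 / 0.1900 = 25.23 m
FS = H_c / H = 25.23 / 16.3 = 1.548

FS = 1.55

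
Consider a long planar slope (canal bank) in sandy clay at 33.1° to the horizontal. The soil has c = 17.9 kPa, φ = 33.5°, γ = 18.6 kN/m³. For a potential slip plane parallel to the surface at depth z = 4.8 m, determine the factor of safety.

For an infinite slope with a slip plane parallel to the surface (no pore pressure): FS = [c + γz cos²β tanφ] / [γz sinβ cosβ].
γz = 18.6·4.8 = 89.28 kN/m²
Numerator = 17.9 + 89.28·cos²33.1°·tan33.5° = 17.9 + 89.28·0.7018·0.6619 = 59.370 kPa
Denominator = 89.28·sin33.1°·cos33.1° = 89.28·0.5461·0.8377 = 40.844 kPa
FS = 59.370 / 40.844 = 1.454

FS = 1.45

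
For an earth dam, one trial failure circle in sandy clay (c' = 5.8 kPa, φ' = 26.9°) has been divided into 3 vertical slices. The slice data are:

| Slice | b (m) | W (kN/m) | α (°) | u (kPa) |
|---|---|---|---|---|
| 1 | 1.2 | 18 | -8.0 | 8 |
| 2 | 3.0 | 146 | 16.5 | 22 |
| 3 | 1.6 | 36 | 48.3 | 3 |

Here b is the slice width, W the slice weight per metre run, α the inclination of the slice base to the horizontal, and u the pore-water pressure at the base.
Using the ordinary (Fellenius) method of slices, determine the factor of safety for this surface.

Ordinary method of slices: FS = Σ[c'·Δl_i + (W_i cosα_i − u_i·Δl_i)·tanφ'] / Σ W_i sinα_i, with Δl_i = b_i / cosα_i.
Slice 1: Δl = 1.2/cos(-8.0°) = 1.212 m; N'_1 = 18·cos(-8.0°) − 8·1.212 = 8.1; c'Δl = 7.03; W sinα = -2.5
Slice 2: Δl = 3.0/cos16.5° = 3.129 m; N'_2 = 146·cos16.5° − 22·3.129 = 71.2; c'Δl = 18.15; W sinα = 41.5
Slice 3: Δl = 1.6/cos48.3° = 2.405 m; N'_3 = 36·cos48.3° − 3·2.405 = 16.7; c'Δl = 13.95; W sinα = 26.9
Σc'Δl = 39.1 kN/m; ΣN' = 96.0 kN/m; ΣW sinα = 65.8 kN/m
Resisting = 39.1 + 96.0·tan26.9° = 39.1 + 48.7 = 87.8 kN/m
FS = 87.8 / 65.8 = 1.334

FS = 1.33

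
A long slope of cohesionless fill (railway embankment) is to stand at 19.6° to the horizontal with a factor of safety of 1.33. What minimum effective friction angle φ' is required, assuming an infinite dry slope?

FS = tanφ'/tanβ ⇒ tanφ' = FS · tanβ = 1.33 · tan19.6° = 0.4736
φ' = arctan(0.4736) = 25.34°

φ' = 25.3°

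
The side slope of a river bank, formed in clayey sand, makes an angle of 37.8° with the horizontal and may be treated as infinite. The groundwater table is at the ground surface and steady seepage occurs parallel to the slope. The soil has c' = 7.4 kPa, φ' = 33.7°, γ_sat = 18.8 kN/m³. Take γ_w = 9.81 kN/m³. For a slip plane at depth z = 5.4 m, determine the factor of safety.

FS = 0.56

With seepage parallel to the slope and the water table at the surface, the effective normal stress on the slip plane uses the buoyant unit weight γ' = γ_sat − γ_w while the driving shear stress uses γ_sat:
FS = [c' + γ' z cos²β tanφ'] / [γ_sat z sinβ cosβ]
γ' = 18.8 − 9.81 = 8.99 kN/m³
Numerator = 7.4 + 8.99·5.4·cos²37.8°·tan33.7° = 7.4 + 8.99·5.4·0.6243·0.6669 = 27.614 kPa
Denominator = 18.8·5.4·sin37.8°·cos37.8° = 18.8·5.4·0.6129·0.7902 = 49.165 kPa
FS = 27.614 / 49.165 = 0.562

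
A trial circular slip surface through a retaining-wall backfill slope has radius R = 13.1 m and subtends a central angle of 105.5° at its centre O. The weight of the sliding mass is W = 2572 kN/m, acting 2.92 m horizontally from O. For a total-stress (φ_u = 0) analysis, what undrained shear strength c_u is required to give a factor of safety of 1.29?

c_u = 30.7 kPa

FS = c_u·L_a·R / (W·d), so c_u = FS·W·d / (L_a·R).
Arc length L_a = R·θ = 13.1·(105.5°·π/180) = 13.1·1.8413 = 24.12 m
c_u = 1.29·2572·2.92 / (24.12·13.1) = 9688.2 / 315.99 = 30.66 kPa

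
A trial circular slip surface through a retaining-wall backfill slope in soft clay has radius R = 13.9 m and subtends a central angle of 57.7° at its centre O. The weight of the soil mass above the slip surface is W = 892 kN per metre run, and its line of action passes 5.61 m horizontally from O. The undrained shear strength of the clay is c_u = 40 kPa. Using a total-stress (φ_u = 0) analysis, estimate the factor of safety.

Taking moments about the centre O, the resisting moment is provided by the undrained shear strength acting along the arc:
Arc length L_a = R·θ = 13.9·(57.7°·π/180) = 13.9·1.0071 = 14.00 m
M_R = c_u·L_a·R = 40·14.00·13.9 = 7782.9 kN·m/m
M_D = W·d = 892·5.61 = 5004.1 kN·m/m
FS = M_R / M_D = 7782.9 / 5004.1 = 1.555

FS = 1.56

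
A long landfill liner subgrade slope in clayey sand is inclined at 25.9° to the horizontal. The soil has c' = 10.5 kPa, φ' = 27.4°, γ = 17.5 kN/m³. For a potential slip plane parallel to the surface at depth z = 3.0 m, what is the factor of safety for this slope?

FS = 1.58

For an infinite slope with a slip plane parallel to the surface (no pore pressure): FS = [c' + γz cos²β tanφ'] / [γz sinβ cosβ].
γz = 17.5·3.0 = 52.50 kN/m²
Numerator = 10.5 + 52.50·cos²25.9°·tan27.4° = 10.5 + 52.50·0.8092·0.5184 = 32.521 kPa
Denominator = 52.50·sin25.9°·cos25.9° = 52.50·0.4368·0.8996 = 20.629 kPa
FS = 32.521 / 20.629 = 1.576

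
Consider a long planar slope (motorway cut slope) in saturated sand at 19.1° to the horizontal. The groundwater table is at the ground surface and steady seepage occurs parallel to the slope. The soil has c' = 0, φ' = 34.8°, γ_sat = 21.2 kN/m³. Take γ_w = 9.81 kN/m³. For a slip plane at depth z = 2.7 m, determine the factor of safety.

With seepage parallel to the slope and the water table at the surface, the effective normal stress on the slip plane uses the buoyant unit weight γ' = γ_sat − γ_w while the driving shear stress uses γ_sat:
FS = [c' + γ' z cos²β tanφ'] / [γ_sat z sinβ cosβ]
(For c' = 0 this reduces to FS = (γ'/γ_sat)·tanφ'/tanβ.)
γ' = 21.2 − 9.81 = 11.39 kN/m³
Numerator = 0.0 + 11.39·2.7·cos²19.1°·tan34.8° = 0.0 + 11.39·2.7·0.8929·0.6950 = 19.085 kPa
Denominator = 21.2·2.7·sin19.1°·cos19.1° = 21.2·2.7·0.3272·0.9449 = 17.699 kPa
FS = 19.085 / 17.699 = 1.078

FS = 1.08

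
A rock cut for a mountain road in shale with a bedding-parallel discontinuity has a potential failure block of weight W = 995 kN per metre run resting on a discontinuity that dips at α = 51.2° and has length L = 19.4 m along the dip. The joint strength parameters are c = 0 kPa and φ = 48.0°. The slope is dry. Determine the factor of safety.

FS = 0.89

Resolving the block weight along and normal to the plane and applying the Mohr–Coulomb strength on the joint:
N' = W cosα = 995·cos51.2° = 623.5 kN/m
Driving force T = W sinα = 995·sin51.2° = 775.4 kN/m
Resisting force R = c·L + N'·tanφ = 0·19.4 + 623.5·tan48.0° = 0.0 + 692.4 = 692.4 kN/m
FS = R / T = 692.4 / 775.4 = 0.893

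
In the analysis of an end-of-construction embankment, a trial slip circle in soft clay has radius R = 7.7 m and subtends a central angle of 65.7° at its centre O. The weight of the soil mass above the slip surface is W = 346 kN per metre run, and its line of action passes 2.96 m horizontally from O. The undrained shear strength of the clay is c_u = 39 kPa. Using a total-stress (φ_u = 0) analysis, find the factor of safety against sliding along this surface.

Taking moments about the centre O, the resisting moment is provided by the undrained shear strength acting along the arc:
Arc length L_a = R·θ = 7.7·(65.7°·π/180) = 7.7·1.1467 = 8.83 m
M_R = c_u·L_a·R = 39·8.83·7.7 = 2651.5 kN·m/m
M_D = W·d = 346·2.96 = 1024.2 kN·m/m
FS = M_R / M_D = 2651.5 / 1024.2 = 2.589

FS = 2.59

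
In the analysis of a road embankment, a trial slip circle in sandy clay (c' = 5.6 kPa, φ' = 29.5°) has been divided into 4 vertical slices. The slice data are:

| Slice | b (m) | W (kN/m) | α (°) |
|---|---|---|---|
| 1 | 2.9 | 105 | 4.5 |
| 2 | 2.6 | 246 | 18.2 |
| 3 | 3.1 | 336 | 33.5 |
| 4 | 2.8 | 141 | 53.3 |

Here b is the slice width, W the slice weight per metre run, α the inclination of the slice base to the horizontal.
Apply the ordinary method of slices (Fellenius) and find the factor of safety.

Ordinary method of slices: FS = Σ[c'·Δl_i + (W_i cosα_i)·tanφ'] / Σ W_i sinα_i, with Δl_i = b_i / cosα_i.
Slice 1: Δl = 2.9/cos4.5° = 2.909 m; N'_1 = 105·cos4.5° = 104.7; c'Δl = 16.29; W sinα = 8.2
Slice 2: Δl = 2.6/cos18.2° = 2.737 m; N'_2 = 246·cos18.2° = 233.7; c'Δl = 15.33; W sinα = 76.8
Slice 3: Δl = 3.1/cos33.5° = 3.718 m; N'_3 = 336·cos33.5° = 280.2; c'Δl = 20.82; W sinα = 185.5
Slice 4: Δl = 2.8/cos53.3° = 4.685 m; N'_4 = 141·cos53.3° = 84.3; c'Δl = 26.24; W sinα = 113.1
Σc'Δl = 78.7 kN/m; ΣN' = 702.8 kN/m; ΣW sinα = 383.6 kN/m
Resisting = 78.7 + 702.8·tan29.5° = 78.7 + 397.6 = 476.3 kN/m
FS = 476.3 / 383.6 = 1.242

FS = 1.24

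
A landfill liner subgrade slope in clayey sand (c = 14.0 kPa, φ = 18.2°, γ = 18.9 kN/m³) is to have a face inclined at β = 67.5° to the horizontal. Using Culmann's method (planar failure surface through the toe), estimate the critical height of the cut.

Culmann's analysis gives the critical failure plane at α_cr = (β + φ)/2 = (67.5 + 18.2)/2 = 42.9°, and the critical height
H_c = (4c/γ) · sinβ cosφ / [1 − cos(β − φ)]
    = (4·14.0/18.9) · sin67.5°·cos18.2° / [1 − cos(49.3°)]
    = 2.963 · 0.9239·0.9500 / [1 − 0.6521]
    = 2.963 · 0.8777 / 0.3479
    = 7.47 m

H_c = 7.47 m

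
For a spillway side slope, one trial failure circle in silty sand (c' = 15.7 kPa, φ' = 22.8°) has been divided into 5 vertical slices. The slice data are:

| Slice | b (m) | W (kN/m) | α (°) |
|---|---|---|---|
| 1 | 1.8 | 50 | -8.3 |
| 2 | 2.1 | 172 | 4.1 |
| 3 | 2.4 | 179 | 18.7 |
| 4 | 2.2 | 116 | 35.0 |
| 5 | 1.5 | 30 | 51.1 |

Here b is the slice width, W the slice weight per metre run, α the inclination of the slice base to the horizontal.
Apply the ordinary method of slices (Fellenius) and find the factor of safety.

Ordinary method of slices: FS = Σ[c'·Δl_i + (W_i cosα_i)·tanφ'] / Σ W_i sinα_i, with Δl_i = b_i / cosα_i.
Slice 1: Δl = 1.8/cos(-8.3°) = 1.819 m; N'_1 = 50·cos(-8.3°) = 49.5; c'Δl = 28.56; W sinα = -7.2
Slice 2: Δl = 2.1/cos4.1° = 2.105 m; N'_2 = 172·cos4.1° = 171.6; c'Δl = 33.05; W sinα = 12.3
Slice 3: Δl = 2.4/cos18.7° = 2.534 m; N'_3 = 179·cos18.7° = 169.6; c'Δl = 39.78; W sinα = 57.4
Slice 4: Δl = 2.2/cos35.0° = 2.686 m; N'_4 = 116·cos35.0° = 95.0; c'Δl = 42.17; W sinα = 66.5
Slice 5: Δl = 1.5/cos51.1° = 2.389 m; N'_5 = 30·cos51.1° = 18.8; c'Δl = 37.50; W sinα = 23.3
Σc'Δl = 181.1 kN/m; ΣN' = 504.4 kN/m; ΣW sinα = 152.4 kN/m
Resisting = 181.1 + 504.4·tan22.8° = 181.1 + 212.1 = 393.1 kN/m
FS = 393.1 / 152.4 = 2.580

FS = 2.58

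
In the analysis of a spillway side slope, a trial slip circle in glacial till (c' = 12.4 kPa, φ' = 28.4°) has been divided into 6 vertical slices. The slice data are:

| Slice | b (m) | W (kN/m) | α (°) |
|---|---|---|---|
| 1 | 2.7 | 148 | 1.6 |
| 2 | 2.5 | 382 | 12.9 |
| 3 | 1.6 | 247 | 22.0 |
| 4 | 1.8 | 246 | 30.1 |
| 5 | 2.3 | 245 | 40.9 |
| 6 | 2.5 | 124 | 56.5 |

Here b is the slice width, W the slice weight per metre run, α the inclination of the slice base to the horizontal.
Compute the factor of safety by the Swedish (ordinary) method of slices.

Ordinary method of slices: FS = Σ[c'·Δl_i + (W_i cosα_i)·tanφ'] / Σ W_i sinα_i, with Δl_i = b_i / cosα_i.
Slice 1: Δl = 2.7/cos1.6° = 2.701 m; N'_1 = 148·cos1.6° = 147.9; c'Δl = 33.49; W sinα = 4.1
Slice 2: Δl = 2.5/cos12.9° = 2.565 m; N'_2 = 382·cos12.9° = 372.4; c'Δl = 31.80; W sinα = 85.3
Slice 3: Δl = 1.6/cos22.0° = 1.726 m; N'_3 = 247·cos22.0° = 229.0; c'Δl = 21.40; W sinα = 92.5
Slice 4: Δl = 1.8/cos30.1° = 2.081 m; N'_4 = 246·cos30.1° = 212.8; c'Δl = 25.80; W sinα = 123.4
Slice 5: Δl = 2.3/cos40.9° = 3.043 m; N'_5 = 245·cos40.9° = 185.2; c'Δl = 37.73; W sinα = 160.4
Slice 6: Δl = 2.5/cos56.5° = 4.530 m; N'_6 = 124·cos56.5° = 68.4; c'Δl = 56.17; W sinα = 103.4
Σc'Δl = 206.4 kN/m; ΣN' = 1215.8 kN/m; ΣW sinα = 569.1 kN/m
Resisting = 206.4 + 1215.8·tan28.4° = 206.4 + 657.4 = 863.8 kN/m
FS = 863.8 / 569.1 = 1.518

FS = 1.52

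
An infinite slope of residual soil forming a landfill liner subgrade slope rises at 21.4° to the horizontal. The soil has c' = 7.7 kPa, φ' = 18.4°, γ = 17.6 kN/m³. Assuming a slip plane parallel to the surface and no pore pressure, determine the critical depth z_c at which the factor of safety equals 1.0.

Setting FS = 1.00 in FS = [c' + γz cos²β tanφ'] / [γz sinβ cosβ] and solving for z:
z = c' / [γ cosβ (FS·sinβ − cosβ·tanφ')]
  = 7.7 / [17.6·cos21.4°·(1.00·sin21.4° − cos21.4°·tan18.4°)]
  = 7.7 / [17.6·0.9311·(1.00·0.3649 − 0.9311·0.3327)]
  = 7.7 / 0.9038 = 8.519 m

z_c = 8.52 m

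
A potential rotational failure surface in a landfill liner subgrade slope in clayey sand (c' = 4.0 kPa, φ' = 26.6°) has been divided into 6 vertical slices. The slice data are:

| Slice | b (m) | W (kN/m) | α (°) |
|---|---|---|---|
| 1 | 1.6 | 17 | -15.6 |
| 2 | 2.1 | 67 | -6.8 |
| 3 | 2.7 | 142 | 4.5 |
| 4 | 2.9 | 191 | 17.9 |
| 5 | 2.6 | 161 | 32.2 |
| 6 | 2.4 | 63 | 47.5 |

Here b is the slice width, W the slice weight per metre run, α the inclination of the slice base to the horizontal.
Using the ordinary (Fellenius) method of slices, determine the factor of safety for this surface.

FS = 1.89

Ordinary method of slices: FS = Σ[c'·Δl_i + (W_i cosα_i)·tanφ'] / Σ W_i sinα_i, with Δl_i = b_i / cosα_i.
Slice 1: Δl = 1.6/cos(-15.6°) = 1.661 m; N'_1 = 17·cos(-15.6°) = 16.4; c'Δl = 6.64; W sinα = -4.6
Slice 2: Δl = 2.1/cos(-6.8°) = 2.115 m; N'_2 = 67·cos(-6.8°) = 66.5; c'Δl = 8.46; W sinα = -7.9
Slice 3: Δl = 2.7/cos4.5° = 2.708 m; N'_3 = 142·cos4.5° = 141.6; c'Δl = 10.83; W sinα = 11.1
Slice 4: Δl = 2.9/cos17.9° = 3.048 m; N'_4 = 191·cos17.9° = 181.8; c'Δl = 12.19; W sinα = 58.7
Slice 5: Δl = 2.6/cos32.2° = 3.073 m; N'_5 = 161·cos32.2° = 136.2; c'Δl = 12.29; W sinα = 85.8
Slice 6: Δl = 2.4/cos47.5° = 3.552 m; N'_6 = 63·cos47.5° = 42.6; c'Δl = 14.21; W sinα = 46.4
Σc'Δl = 64.6 kN/m; ΣN' = 585.0 kN/m; ΣW sinα = 189.6 kN/m
Resisting = 64.6 + 585.0·tan26.6° = 64.6 + 293.0 = 357.6 kN/m
FS = 357.6 / 189.6 = 1.886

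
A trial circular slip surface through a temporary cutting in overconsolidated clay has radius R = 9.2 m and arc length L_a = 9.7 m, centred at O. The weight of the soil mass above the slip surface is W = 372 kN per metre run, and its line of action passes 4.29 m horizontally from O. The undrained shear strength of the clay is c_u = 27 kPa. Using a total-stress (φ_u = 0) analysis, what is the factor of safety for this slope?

Taking moments about the centre O, the resisting moment is provided by the undrained shear strength acting along the arc:
M_R = c_u·L_a·R = 27·9.70·9.2 = 2409.5 kN·m/m
M_D = W·d = 372·4.29 = 1595.9 kN·m/m
FS = M_R / M_D = 2409.5 / 1595.9 = 1.510

FS = 1.51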